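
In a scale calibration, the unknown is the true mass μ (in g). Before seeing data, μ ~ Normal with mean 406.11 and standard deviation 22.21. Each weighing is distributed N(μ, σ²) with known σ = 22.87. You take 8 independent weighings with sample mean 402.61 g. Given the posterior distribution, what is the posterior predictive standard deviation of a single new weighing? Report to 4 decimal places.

For Normal data with known variance σ², a Normal(μ₀, σ₀²) prior on μ is conjugate. Posterior precision = 1/σ₀² + n/σ²; posterior mean is the precision-weighted average of μ₀ and x̄.
σ₀² = 22.21² = 493.2841, σ² = 22.87² = 523.0369; σ² + n·σ₀² = 523.0369 + 8·493.2841 = 4469.3097.
Posterior precision = 1/σ₀² + n/σ² = 1/493.2841 + 8/523.0369 = (σ² + n·σ₀²)/(σ₀²σ²) = 4469.3097/(493.2841·523.0369); posterior variance σₙ² = σ₀²σ²/(σ² + n·σ₀²) = 493.2841·523.0369/4469.3097 = 57.728330.
Predictive variance for one new observation = σₙ² + σ² = 493.2841·523.0369/4469.3097 + 523.0369 = σ²·(σ₀² + 4469.3097)/4469.3097 = 523.0369·4962.5938/4469.3097 = 580.765230; SD = √(523.0369·4962.5938/4469.3097) = 24.0991.

24.0991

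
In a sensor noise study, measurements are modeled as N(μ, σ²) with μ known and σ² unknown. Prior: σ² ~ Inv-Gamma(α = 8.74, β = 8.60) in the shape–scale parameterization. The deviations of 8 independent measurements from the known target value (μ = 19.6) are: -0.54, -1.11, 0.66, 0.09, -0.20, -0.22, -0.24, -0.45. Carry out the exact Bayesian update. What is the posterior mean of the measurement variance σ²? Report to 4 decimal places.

With known mean μ and an Inverse-Gamma(α, β) prior on σ², the Normal likelihood is conjugate: posterior is Inv-Gamma(α + n/2, β + Σ(xᵢ−μ)²/2).
Σ(xᵢ−μ)² = (-0.54)² + (-1.11)² + (0.66)² + (0.09)² + (-0.20)² + (-0.22)² + (-0.24)² + (-0.45)² = 2.3159.
Posterior: Inv-Gamma(8.74 + 8/2, 8.60 + 2.3159/2) = Inv-Gamma(12.74, 9.75795).
E[σ²|data] = β/(α−1) = 9.75795/11.74 = 0.8312.

0.8312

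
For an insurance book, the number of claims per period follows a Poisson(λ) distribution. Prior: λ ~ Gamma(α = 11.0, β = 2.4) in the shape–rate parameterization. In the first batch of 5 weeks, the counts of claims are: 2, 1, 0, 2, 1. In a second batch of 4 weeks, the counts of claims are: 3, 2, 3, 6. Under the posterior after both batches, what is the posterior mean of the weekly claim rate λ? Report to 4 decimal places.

2.7193

With a Gamma(shape α, rate β) prior, the Poisson likelihood is conjugate: the posterior is Gamma(α + ΣXᵢ, β + n).
Batch 1: sum of counts S = 6 over n = 5 weeks.
After batch 1: Gamma(α+S, β+n) = Gamma(11.0+6, 2.4+5) = Gamma(17.0, 7.4).
Batch 2: sum of counts S = 14 over n = 4 weeks.
After batch 2: Gamma(α+S, β+n) = Gamma(17.0+14, 7.4+4) = Gamma(31.0, 11.4).
Posterior mean = α/β = 31.0/11.4 = 2.7193.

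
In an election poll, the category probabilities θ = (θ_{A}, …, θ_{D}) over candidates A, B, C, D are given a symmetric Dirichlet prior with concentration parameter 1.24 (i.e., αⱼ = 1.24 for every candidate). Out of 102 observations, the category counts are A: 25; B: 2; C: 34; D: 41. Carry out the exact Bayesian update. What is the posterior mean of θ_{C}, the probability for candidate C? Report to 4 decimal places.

The Dirichlet prior is conjugate to the Multinomial likelihood: each posterior αⱼ = prior αⱼ + observed count nⱼ.
Posterior concentration: (26.24, 3.24, 35.24, 42.24), total = 106.96.
E[θ_{C}|data] = α_{C}/Σα = 35.24/106.96 = 0.3295.

0.3295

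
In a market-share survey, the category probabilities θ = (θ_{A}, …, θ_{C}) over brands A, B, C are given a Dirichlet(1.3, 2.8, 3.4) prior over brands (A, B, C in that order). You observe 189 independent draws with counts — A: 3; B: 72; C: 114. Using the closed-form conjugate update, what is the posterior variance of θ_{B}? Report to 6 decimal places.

The Dirichlet prior is conjugate to the Multinomial likelihood: each posterior αⱼ = prior αⱼ + observed count nⱼ.
Posterior concentration: (4.3, 74.8, 117.4), total = 196.5.
Var[θ_j] = α_j(Σα−α_j)/((Σα)²(Σα+1)) = 74.8·121.7/(196.5²·197.5) = 0.001194.

0.001194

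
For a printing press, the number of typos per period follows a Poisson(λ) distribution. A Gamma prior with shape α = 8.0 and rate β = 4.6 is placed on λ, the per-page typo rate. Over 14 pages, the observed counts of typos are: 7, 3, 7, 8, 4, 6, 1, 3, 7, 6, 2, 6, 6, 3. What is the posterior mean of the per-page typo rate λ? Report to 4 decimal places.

With a Gamma(shape α, rate β) prior, the Poisson likelihood is conjugate: the posterior is Gamma(α + ΣXᵢ, β + n).
Sum of counts S = 69 over n = 14 pages.
Posterior: Gamma(α+S, β+n) = Gamma(8.0+69, 4.6+14) = Gamma(77.0, 18.6).
Posterior mean = α/β = 77.0/18.6 = 4.1398.

4.1398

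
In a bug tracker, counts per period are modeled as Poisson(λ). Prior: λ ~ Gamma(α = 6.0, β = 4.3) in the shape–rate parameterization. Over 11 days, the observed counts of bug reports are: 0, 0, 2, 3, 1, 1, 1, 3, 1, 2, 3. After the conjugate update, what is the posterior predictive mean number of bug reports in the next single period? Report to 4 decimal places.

1.5033

With a Gamma(shape α, rate β) prior, the Poisson likelihood is conjugate: the posterior is Gamma(α + ΣXᵢ, β + n).
Sum of counts S = 17 over n = 11 days.
Posterior: Gamma(α+S, β+n) = Gamma(6.0+17, 4.3+11) = Gamma(23.0, 15.3).
The predictive distribution for one future period is NegBinom with mean α/β = 1.5033.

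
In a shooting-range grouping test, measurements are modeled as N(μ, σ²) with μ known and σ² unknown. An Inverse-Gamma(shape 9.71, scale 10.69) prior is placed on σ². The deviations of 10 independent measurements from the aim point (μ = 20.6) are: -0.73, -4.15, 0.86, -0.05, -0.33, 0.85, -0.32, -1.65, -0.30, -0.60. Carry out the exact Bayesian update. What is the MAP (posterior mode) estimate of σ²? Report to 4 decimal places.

With known mean μ and an Inverse-Gamma(α, β) prior on σ², the Normal likelihood is conjugate: posterior is Inv-Gamma(α + n/2, β + Σ(xᵢ−μ)²/2).
Σ(xᵢ−μ)² = (-0.73)² + (-4.15)² + (0.86)² + (-0.05)² + (-0.33)² + (0.85)² + (-0.32)² + (-1.65)² + (-0.30)² + (-0.60)² = 22.6038.
Posterior: Inv-Gamma(9.71 + 10/2, 10.69 + 22.6038/2) = Inv-Gamma(14.71, 21.99190).
Mode = β/(α+1) = 21.99190/15.71 = 1.3999.

1.3999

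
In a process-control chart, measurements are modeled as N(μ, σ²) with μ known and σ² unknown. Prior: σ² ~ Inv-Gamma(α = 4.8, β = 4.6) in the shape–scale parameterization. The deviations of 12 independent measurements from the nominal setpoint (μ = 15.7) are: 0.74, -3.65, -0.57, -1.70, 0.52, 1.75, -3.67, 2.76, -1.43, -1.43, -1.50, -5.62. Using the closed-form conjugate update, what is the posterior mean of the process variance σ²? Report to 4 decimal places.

With known mean μ and an Inverse-Gamma(α, β) prior on σ², the Normal likelihood is conjugate: posterior is Inv-Gamma(α + n/2, β + Σ(xᵢ−μ)²/2).
Σ(xᵢ−μ)² = (0.74)² + (-3.65)² + (-0.57)² + (-1.70)² + (0.52)² + (1.75)² + (-3.67)² + (2.76)² + (-1.43)² + (-1.43)² + (-1.50)² + (-5.62)² = 79.4286.
Posterior: Inv-Gamma(4.8 + 12/2, 4.6 + 79.4286/2) = Inv-Gamma(10.80, 44.31430).
E[σ²|data] = β/(α−1) = 44.31430/9.80 = 4.5219.

4.5219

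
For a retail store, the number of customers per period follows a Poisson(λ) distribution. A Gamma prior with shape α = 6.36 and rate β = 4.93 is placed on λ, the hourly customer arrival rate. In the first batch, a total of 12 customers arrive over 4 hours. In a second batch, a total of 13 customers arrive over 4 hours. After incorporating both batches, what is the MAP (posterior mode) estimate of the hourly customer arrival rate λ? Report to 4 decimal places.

With a Gamma(shape α, rate β) prior, the Poisson likelihood is conjugate: the posterior is Gamma(α + ΣXᵢ, β + n).
After batch 1: Gamma(α+S, β+n) = Gamma(6.36+12, 4.93+4) = Gamma(18.36, 8.93).
After batch 2: Gamma(α+S, β+n) = Gamma(18.36+13, 8.93+4) = Gamma(31.36, 12.93).
Mode of Gamma(α,β) for α≥1 is (α−1)/β = 30.36/12.93 = 2.3480.

2.3480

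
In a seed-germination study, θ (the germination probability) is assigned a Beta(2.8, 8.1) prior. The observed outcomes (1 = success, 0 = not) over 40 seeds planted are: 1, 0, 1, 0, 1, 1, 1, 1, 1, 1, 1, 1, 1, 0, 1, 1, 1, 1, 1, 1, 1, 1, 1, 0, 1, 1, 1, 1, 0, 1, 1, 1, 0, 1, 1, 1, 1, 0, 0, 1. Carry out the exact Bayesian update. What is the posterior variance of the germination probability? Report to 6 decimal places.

0.004167

The Beta prior is conjugate to a Binomial/Bernoulli likelihood; the update adds successes to α and failures to β.
Posterior: Beta(α+k, β+n−k) = Beta(2.8+32, 8.1+8) = Beta(34.8, 16.1).
Var = αβ/((α+β)²(α+β+1)) = 34.8·16.1/(50.9²·51.9) = 0.004167.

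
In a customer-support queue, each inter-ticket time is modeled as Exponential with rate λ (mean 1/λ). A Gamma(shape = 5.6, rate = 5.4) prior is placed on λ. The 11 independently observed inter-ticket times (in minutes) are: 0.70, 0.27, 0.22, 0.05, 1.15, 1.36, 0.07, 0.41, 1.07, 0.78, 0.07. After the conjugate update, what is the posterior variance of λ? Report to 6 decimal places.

With a Gamma(shape α, rate β) prior on the exponential rate λ, the posterior after n observations with total T = Σxᵢ is Gamma(α+n, β+T).
Sum of observations T = 6.15 minutes; n = 11.
Posterior: Gamma(5.6+11, 5.4+6.15) = Gamma(16.6, 11.55).
Var = α/β² = 0.124435.

0.124435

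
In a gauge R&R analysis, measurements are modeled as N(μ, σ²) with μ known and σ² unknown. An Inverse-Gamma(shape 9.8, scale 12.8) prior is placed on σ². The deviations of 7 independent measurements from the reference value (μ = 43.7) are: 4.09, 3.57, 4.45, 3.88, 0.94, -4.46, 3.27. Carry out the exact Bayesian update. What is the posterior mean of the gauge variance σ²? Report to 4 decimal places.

4.9349

With known mean μ and an Inverse-Gamma(α, β) prior on σ², the Normal likelihood is conjugate: posterior is Inv-Gamma(α + n/2, β + Σ(xᵢ−μ)²/2).
Σ(xᵢ−μ)² = (4.09)² + (3.57)² + (4.45)² + (3.88)² + (0.94)² + (-4.46)² + (3.27)² = 95.7980.
Posterior: Inv-Gamma(9.8 + 7/2, 12.8 + 95.7980/2) = Inv-Gamma(13.30, 60.69900).
E[σ²|data] = β/(α−1) = 60.69900/12.30 = 4.9349.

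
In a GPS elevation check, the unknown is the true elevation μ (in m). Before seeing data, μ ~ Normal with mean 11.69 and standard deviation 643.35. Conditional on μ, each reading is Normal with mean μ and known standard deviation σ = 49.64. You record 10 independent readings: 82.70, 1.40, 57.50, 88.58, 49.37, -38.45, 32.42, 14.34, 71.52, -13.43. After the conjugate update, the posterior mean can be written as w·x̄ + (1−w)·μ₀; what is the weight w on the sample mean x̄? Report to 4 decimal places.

0.9994

For Normal data with known variance σ², a Normal(μ₀, σ₀²) prior on μ is conjugate. Posterior precision = 1/σ₀² + n/σ²; posterior mean is the precision-weighted average of μ₀ and x̄.
σ₀² = 643.35² = 413899.2225, σ² = 49.64² = 2464.1296. Prior precision 1/σ₀² = 1/413899.2225; data precision n/σ² = 10/2464.1296.
w = (n/σ²)/(1/σ₀² + n/σ²) = n·σ₀²/(σ² + n·σ₀²) = 10·413899.2225/(2464.1296 + 10·413899.2225) = 4138992.225/4141456.3546 = 0.9994.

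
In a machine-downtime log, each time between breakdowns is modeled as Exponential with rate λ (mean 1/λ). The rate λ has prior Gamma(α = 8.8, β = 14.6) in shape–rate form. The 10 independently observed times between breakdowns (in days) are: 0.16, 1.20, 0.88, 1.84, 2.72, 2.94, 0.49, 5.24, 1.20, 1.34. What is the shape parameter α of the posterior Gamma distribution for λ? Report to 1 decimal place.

With a Gamma(shape α, rate β) prior on the exponential rate λ, the posterior after n observations with total T = Σxᵢ is Gamma(α+n, β+T).
Sum of observations T = 18.01 days; n = 10.
Posterior: Gamma(8.8+10, 14.6+18.01) = Gamma(18.8, 32.61).
Posterior α = 18.8.

18.8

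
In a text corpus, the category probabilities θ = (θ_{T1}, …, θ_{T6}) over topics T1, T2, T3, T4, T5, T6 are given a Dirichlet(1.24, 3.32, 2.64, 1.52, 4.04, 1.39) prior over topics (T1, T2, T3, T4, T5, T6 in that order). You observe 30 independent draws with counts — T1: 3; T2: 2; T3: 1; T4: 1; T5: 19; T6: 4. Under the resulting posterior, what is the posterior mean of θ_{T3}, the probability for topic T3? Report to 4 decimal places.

The Dirichlet prior is conjugate to the Multinomial likelihood: each posterior αⱼ = prior αⱼ + observed count nⱼ.
Posterior concentration: (4.24, 5.32, 3.64, 2.52, 23.04, 5.39), total = 44.15.
E[θ_{T3}|data] = α_{T3}/Σα = 3.64/44.15 = 0.0824.

0.0824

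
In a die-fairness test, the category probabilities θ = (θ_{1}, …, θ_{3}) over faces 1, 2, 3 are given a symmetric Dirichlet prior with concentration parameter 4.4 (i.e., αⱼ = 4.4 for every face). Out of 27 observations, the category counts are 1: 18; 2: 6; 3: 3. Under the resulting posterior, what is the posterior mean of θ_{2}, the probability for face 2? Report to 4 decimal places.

0.2587

The Dirichlet prior is conjugate to the Multinomial likelihood: each posterior αⱼ = prior αⱼ + observed count nⱼ.
Posterior concentration: (22.4, 10.4, 7.4), total = 40.2.
E[θ_{2}|data] = α_{2}/Σα = 10.4/40.2 = 0.2587.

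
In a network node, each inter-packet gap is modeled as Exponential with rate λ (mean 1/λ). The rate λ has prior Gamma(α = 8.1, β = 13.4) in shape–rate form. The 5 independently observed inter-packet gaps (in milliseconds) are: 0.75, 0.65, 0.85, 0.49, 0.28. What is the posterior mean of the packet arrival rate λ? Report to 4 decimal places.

With a Gamma(shape α, rate β) prior on the exponential rate λ, the posterior after n observations with total T = Σxᵢ is Gamma(α+n, β+T).
Sum of observations T = 3.02 milliseconds; n = 5.
Posterior: Gamma(8.1+5, 13.4+3.02) = Gamma(13.1, 16.42).
Posterior mean of λ = α/β = 13.1/16.42 = 0.7978.

0.7978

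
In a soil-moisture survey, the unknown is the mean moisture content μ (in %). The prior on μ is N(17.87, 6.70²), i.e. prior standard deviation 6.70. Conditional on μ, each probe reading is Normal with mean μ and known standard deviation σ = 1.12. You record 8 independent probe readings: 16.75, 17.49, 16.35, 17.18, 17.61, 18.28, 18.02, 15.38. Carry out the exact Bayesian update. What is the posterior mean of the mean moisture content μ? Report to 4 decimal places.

17.1351

For Normal data with known variance σ², a Normal(μ₀, σ₀²) prior on μ is conjugate. Posterior precision = 1/σ₀² + n/σ²; posterior mean is the precision-weighted average of μ₀ and x̄.
Σxᵢ = 16.75 + 17.49 + 16.35 + 17.18 + 17.61 + 18.28 + 18.02 + 15.38 = 137.06, so n·x̄ = 137.06.
σ₀² = 6.70² = 44.89, σ² = 1.12² = 1.2544; σ² + n·σ₀² = 1.2544 + 8·44.89 = 360.3744.
Posterior mean = (μ₀/σ₀² + n·x̄/σ²)/(1/σ₀² + n/σ²) = (σ²·μ₀ + σ₀²·n·x̄)/(σ² + n·σ₀²) = (1.2544·17.87 + 44.89·137.06)/360.3744 = 6175.039528/360.3744 = 17.1351.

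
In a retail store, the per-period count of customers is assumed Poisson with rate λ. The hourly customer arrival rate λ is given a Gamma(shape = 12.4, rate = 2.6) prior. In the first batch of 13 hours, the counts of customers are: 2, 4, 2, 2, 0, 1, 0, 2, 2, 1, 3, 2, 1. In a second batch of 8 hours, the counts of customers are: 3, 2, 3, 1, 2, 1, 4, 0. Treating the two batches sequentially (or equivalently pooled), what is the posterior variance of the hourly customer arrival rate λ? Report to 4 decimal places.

0.0905

With a Gamma(shape α, rate β) prior, the Poisson likelihood is conjugate: the posterior is Gamma(α + ΣXᵢ, β + n).
Batch 1: sum of counts S = 22 over n = 13 hours.
After batch 1: Gamma(α+S, β+n) = Gamma(12.4+22, 2.6+13) = Gamma(34.4, 15.6).
Batch 2: sum of counts S = 16 over n = 8 hours.
After batch 2: Gamma(α+S, β+n) = Gamma(34.4+16, 15.6+8) = Gamma(50.4, 23.6).
Var = α/β² = 50.4/23.6² = 0.0905.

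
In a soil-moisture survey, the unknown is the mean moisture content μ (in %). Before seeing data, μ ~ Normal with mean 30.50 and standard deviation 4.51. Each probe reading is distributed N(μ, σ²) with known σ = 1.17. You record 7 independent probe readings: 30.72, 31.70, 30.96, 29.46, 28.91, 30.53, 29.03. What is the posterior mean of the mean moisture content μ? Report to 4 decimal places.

For Normal data with known variance σ², a Normal(μ₀, σ₀²) prior on μ is conjugate. Posterior precision = 1/σ₀² + n/σ²; posterior mean is the precision-weighted average of μ₀ and x̄.
Σxᵢ = 30.72 + 31.70 + 30.96 + 29.46 + 28.91 + 30.53 + 29.03 = 211.31, so n·x̄ = 211.31.
σ₀² = 4.51² = 20.3401, σ² = 1.17² = 1.3689; σ² + n·σ₀² = 1.3689 + 7·20.3401 = 143.7496.
Posterior mean = (μ₀/σ₀² + n·x̄/σ²)/(1/σ₀² + n/σ²) = (σ²·μ₀ + σ₀²·n·x̄)/(σ² + n·σ₀²) = (1.3689·30.50 + 20.3401·211.31)/143.7496 = 4339.817981/143.7496 = 30.1901.

30.1901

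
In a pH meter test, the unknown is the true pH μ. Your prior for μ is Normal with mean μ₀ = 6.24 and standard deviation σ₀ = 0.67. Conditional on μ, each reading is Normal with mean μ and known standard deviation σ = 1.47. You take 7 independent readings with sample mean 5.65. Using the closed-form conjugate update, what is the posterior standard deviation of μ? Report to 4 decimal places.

For Normal data with known variance σ², a Normal(μ₀, σ₀²) prior on μ is conjugate. Posterior precision = 1/σ₀² + n/σ²; posterior mean is the precision-weighted average of μ₀ and x̄.
σ₀² = 0.67² = 0.4489, σ² = 1.47² = 2.1609; σ² + n·σ₀² = 2.1609 + 7·0.4489 = 5.3032.
Posterior precision = 1/σ₀² + n/σ² = 1/0.4489 + 7/2.1609 = (σ² + n·σ₀²)/(σ₀²σ²) = 5.3032/(0.4489·2.1609); posterior variance σₙ² = σ₀²σ²/(σ² + n·σ₀²) = 0.4489·2.1609/5.3032 = 0.182914.
Posterior SD = √σₙ² = √(0.4489·2.1609/5.3032) = 0.4277.

0.4277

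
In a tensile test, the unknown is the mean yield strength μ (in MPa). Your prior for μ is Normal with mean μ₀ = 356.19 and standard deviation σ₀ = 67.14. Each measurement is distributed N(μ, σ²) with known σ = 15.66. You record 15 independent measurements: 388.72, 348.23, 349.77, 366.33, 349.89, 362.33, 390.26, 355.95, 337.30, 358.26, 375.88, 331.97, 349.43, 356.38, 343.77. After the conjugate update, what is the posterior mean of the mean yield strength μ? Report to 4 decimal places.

357.6261

For Normal data with known variance σ², a Normal(μ₀, σ₀²) prior on μ is conjugate. Posterior precision = 1/σ₀² + n/σ²; posterior mean is the precision-weighted average of μ₀ and x̄.
Σxᵢ = 388.72 + 348.23 + 349.77 + 366.33 + 349.89 + 362.33 + 390.26 + 355.95 + 337.30 + 358.26 + 375.88 + 331.97 + 349.43 + 356.38 + 343.77 = 5364.47, so n·x̄ = 5364.47.
σ₀² = 67.14² = 4507.7796, σ² = 15.66² = 245.2356; σ² + n·σ₀² = 245.2356 + 15·4507.7796 = 67861.9296.
Posterior mean = (μ₀/σ₀² + n·x̄/σ²)/(1/σ₀² + n/σ²) = (σ²·μ₀ + σ₀²·n·x̄)/(σ² + n·σ₀²) = (245.2356·356.19 + 4507.7796·5364.47)/67861.9296 = 24269198.899176/67861.9296 = 357.6261.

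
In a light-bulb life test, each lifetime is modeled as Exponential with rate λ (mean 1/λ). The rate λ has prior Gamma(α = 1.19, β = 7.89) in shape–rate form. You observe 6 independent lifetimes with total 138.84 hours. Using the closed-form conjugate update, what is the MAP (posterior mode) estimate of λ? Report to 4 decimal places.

0.0422

With a Gamma(shape α, rate β) prior on the exponential rate λ, the posterior after n observations with total T = Σxᵢ is Gamma(α+n, β+T).
Posterior: Gamma(1.19+6, 7.89+138.84) = Gamma(7.19, 146.73).
Mode = (α−1)/β = 0.0422.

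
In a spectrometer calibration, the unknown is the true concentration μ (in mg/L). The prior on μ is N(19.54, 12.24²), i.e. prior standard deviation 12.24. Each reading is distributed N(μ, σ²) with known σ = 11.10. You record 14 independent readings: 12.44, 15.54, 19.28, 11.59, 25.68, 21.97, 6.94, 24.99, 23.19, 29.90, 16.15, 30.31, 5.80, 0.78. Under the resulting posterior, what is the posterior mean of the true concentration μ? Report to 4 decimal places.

17.5835

For Normal data with known variance σ², a Normal(μ₀, σ₀²) prior on μ is conjugate. Posterior precision = 1/σ₀² + n/σ²; posterior mean is the precision-weighted average of μ₀ and x̄.
Σxᵢ = 12.44 + 15.54 + 19.28 + 11.59 + 25.68 + 21.97 + 6.94 + 24.99 + 23.19 + 29.90 + 16.15 + 30.31 + 5.80 + 0.78 = 244.56, so n·x̄ = 244.56.
σ₀² = 12.24² = 149.8176, σ² = 11.10² = 123.21; σ² + n·σ₀² = 123.21 + 14·149.8176 = 2220.6564.
Posterior mean = (μ₀/σ₀² + n·x̄/σ²)/(1/σ₀² + n/σ²) = (σ²·μ₀ + σ₀²·n·x̄)/(σ² + n·σ₀²) = (123.21·19.54 + 149.8176·244.56)/2220.6564 = 39046.915656/2220.6564 = 17.5835.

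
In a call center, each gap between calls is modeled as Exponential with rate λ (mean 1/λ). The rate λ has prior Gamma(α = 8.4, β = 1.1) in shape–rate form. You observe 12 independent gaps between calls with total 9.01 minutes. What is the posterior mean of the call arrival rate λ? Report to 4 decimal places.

2.0178

With a Gamma(shape α, rate β) prior on the exponential rate λ, the posterior after n observations with total T = Σxᵢ is Gamma(α+n, β+T).
Posterior: Gamma(8.4+12, 1.1+9.01) = Gamma(20.4, 10.11).
Posterior mean of λ = α/β = 20.4/10.11 = 2.0178.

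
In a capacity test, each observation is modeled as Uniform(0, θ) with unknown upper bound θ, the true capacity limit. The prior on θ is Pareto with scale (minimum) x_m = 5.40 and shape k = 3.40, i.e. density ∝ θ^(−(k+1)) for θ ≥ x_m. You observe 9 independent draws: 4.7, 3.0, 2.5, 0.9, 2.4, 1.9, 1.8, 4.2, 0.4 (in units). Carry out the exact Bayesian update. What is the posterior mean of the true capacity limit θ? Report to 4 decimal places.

5.8737

A Pareto(scale x_m, shape k) prior on the upper bound θ of Uniform(0, θ) is conjugate: posterior is Pareto(max(x_m, max xᵢ), k + n).
Sample maximum = 4.7; prior scale x_m = 5.40 → posterior scale = max = 5.40.
Posterior shape = 3.40 + 9 = 12.40.
E[θ|data] = k·x_m/(k−1) = 12.40·5.40/11.40 = 5.8737.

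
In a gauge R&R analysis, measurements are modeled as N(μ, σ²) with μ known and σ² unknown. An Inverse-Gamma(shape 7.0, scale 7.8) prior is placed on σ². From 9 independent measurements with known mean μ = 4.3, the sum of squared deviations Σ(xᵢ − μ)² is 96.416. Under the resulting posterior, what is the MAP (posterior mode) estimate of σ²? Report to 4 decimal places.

With known mean μ and an Inverse-Gamma(α, β) prior on σ², the Normal likelihood is conjugate: posterior is Inv-Gamma(α + n/2, β + Σ(xᵢ−μ)²/2).
Posterior: Inv-Gamma(7.0 + 9/2, 7.8 + 96.416/2) = Inv-Gamma(11.50, 56.0080).
Mode = β/(α+1) = 56.0080/12.50 = 4.4806.

4.4806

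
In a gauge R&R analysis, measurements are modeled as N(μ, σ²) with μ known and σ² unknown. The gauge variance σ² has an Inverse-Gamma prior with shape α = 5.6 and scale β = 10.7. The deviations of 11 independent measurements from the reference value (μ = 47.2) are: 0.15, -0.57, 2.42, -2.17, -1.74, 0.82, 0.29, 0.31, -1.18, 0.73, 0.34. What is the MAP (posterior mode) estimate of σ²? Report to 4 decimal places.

1.5799

With known mean μ and an Inverse-Gamma(α, β) prior on σ², the Normal likelihood is conjugate: posterior is Inv-Gamma(α + n/2, β + Σ(xᵢ−μ)²/2).
Σ(xᵢ−μ)² = (0.15)² + (-0.57)² + (2.42)² + (-2.17)² + (-1.74)² + (0.82)² + (0.29)² + (0.31)² + (-1.18)² + (0.73)² + (0.34)² = 16.8338.
Posterior: Inv-Gamma(5.6 + 11/2, 10.7 + 16.8338/2) = Inv-Gamma(11.10, 19.11690).
Mode = β/(α+1) = 19.11690/12.10 = 1.5799.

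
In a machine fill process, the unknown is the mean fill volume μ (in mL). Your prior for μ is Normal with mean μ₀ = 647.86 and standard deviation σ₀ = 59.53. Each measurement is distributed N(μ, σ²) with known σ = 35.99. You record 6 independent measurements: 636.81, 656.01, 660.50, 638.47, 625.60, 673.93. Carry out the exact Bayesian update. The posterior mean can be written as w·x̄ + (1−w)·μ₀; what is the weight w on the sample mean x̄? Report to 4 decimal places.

For Normal data with known variance σ², a Normal(μ₀, σ₀²) prior on μ is conjugate. Posterior precision = 1/σ₀² + n/σ²; posterior mean is the precision-weighted average of μ₀ and x̄.
σ₀² = 59.53² = 3543.8209, σ² = 35.99² = 1295.2801. Prior precision 1/σ₀² = 1/3543.8209; data precision n/σ² = 6/1295.2801.
w = (n/σ²)/(1/σ₀² + n/σ²) = n·σ₀²/(σ² + n·σ₀²) = 6·3543.8209/(1295.2801 + 6·3543.8209) = 21262.9254/22558.2055 = 0.9426.

0.9426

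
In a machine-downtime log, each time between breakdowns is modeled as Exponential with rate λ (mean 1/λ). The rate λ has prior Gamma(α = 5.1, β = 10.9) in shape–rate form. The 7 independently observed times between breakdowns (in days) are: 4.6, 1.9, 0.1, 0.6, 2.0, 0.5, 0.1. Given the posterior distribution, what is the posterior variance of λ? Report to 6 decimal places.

0.028239

With a Gamma(shape α, rate β) prior on the exponential rate λ, the posterior after n observations with total T = Σxᵢ is Gamma(α+n, β+T).
Sum of observations T = 9.8 days; n = 7.
Posterior: Gamma(5.1+7, 10.9+9.8) = Gamma(12.1, 20.7).
Var = α/β² = 0.028239.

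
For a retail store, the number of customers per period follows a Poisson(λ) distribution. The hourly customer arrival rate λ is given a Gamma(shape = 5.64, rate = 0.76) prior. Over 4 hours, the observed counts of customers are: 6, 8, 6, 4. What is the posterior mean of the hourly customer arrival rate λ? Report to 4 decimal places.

With a Gamma(shape α, rate β) prior, the Poisson likelihood is conjugate: the posterior is Gamma(α + ΣXᵢ, β + n).
Sum of counts S = 24 over n = 4 hours.
Posterior: Gamma(α+S, β+n) = Gamma(5.64+24, 0.76+4) = Gamma(29.64, 4.76).
Posterior mean = α/β = 29.64/4.76 = 6.2269.

6.2269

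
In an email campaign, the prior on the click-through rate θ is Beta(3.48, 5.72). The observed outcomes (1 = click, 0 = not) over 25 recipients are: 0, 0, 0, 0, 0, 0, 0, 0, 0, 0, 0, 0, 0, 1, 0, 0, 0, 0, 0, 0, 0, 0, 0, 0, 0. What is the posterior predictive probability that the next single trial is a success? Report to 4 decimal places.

0.1310

The Beta prior is conjugate to a Binomial/Bernoulli likelihood; the update adds successes to α and failures to β.
Posterior: Beta(α+k, β+n−k) = Beta(3.48+1, 5.72+24) = Beta(4.48, 29.72).
For a single future Bernoulli trial, P(success | data) = α/(α+β) = 0.1310.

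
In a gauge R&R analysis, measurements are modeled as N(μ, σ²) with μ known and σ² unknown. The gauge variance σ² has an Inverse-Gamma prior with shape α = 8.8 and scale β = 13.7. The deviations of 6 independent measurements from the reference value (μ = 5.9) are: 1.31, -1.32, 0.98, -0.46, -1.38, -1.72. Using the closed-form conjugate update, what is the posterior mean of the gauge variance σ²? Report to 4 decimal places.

1.7080

With known mean μ and an Inverse-Gamma(α, β) prior on σ², the Normal likelihood is conjugate: posterior is Inv-Gamma(α + n/2, β + Σ(xᵢ−μ)²/2).
Σ(xᵢ−μ)² = (1.31)² + (-1.32)² + (0.98)² + (-0.46)² + (-1.38)² + (-1.72)² = 9.4933.
Posterior: Inv-Gamma(8.8 + 6/2, 13.7 + 9.4933/2) = Inv-Gamma(11.80, 18.44665).
E[σ²|data] = β/(α−1) = 18.44665/10.80 = 1.7080.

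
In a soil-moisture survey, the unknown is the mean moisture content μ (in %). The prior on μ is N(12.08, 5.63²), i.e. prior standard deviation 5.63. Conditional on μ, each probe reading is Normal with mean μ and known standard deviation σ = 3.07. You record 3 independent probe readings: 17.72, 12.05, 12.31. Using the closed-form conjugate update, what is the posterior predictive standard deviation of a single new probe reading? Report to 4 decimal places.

3.5047

For Normal data with known variance σ², a Normal(μ₀, σ₀²) prior on μ is conjugate. Posterior precision = 1/σ₀² + n/σ²; posterior mean is the precision-weighted average of μ₀ and x̄.
σ₀² = 5.63² = 31.6969, σ² = 3.07² = 9.4249; σ² + n·σ₀² = 9.4249 + 3·31.6969 = 104.5156.
Posterior precision = 1/σ₀² + n/σ² = 1/31.6969 + 3/9.4249 = (σ² + n·σ₀²)/(σ₀²σ²) = 104.5156/(31.6969·9.4249); posterior variance σₙ² = σ₀²σ²/(σ² + n·σ₀²) = 31.6969·9.4249/104.5156 = 2.858330.
Predictive variance for one new observation = σₙ² + σ² = 31.6969·9.4249/104.5156 + 9.4249 = σ²·(σ₀² + 104.5156)/104.5156 = 9.4249·136.2125/104.5156 = 12.283230; SD = √(9.4249·136.2125/104.5156) = 3.5047.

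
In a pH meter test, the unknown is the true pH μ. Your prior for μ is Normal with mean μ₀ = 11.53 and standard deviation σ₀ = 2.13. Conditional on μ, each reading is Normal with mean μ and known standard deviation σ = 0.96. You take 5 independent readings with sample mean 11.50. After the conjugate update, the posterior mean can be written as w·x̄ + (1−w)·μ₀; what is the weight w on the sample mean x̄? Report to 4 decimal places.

For Normal data with known variance σ², a Normal(μ₀, σ₀²) prior on μ is conjugate. Posterior precision = 1/σ₀² + n/σ²; posterior mean is the precision-weighted average of μ₀ and x̄.
σ₀² = 2.13² = 4.5369, σ² = 0.96² = 0.9216. Prior precision 1/σ₀² = 1/4.5369; data precision n/σ² = 5/0.9216.
w = (n/σ²)/(1/σ₀² + n/σ²) = n·σ₀²/(σ² + n·σ₀²) = 5·4.5369/(0.9216 + 5·4.5369) = 22.6845/23.6061 = 0.9610.

0.9610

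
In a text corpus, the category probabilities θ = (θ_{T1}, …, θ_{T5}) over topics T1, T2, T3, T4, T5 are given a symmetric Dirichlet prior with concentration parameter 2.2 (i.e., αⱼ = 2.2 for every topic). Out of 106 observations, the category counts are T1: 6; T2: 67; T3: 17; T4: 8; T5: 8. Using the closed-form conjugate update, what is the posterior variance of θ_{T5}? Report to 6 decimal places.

The Dirichlet prior is conjugate to the Multinomial likelihood: each posterior αⱼ = prior αⱼ + observed count nⱼ.
Posterior concentration: (8.2, 69.2, 19.2, 10.2, 10.2), total = 117.0.
Var[θ_j] = α_j(Σα−α_j)/((Σα)²(Σα+1)) = 10.2·106.8/(117.0²·118.0) = 0.000674.

0.000674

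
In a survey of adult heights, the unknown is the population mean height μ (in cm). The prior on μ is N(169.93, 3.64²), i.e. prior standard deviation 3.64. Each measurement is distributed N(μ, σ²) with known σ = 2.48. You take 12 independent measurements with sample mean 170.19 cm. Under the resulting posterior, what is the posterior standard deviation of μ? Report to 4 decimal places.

For Normal data with known variance σ², a Normal(μ₀, σ₀²) prior on μ is conjugate. Posterior precision = 1/σ₀² + n/σ²; posterior mean is the precision-weighted average of μ₀ and x̄.
σ₀² = 3.64² = 13.2496, σ² = 2.48² = 6.1504; σ² + n·σ₀² = 6.1504 + 12·13.2496 = 165.1456.
Posterior precision = 1/σ₀² + n/σ² = 1/13.2496 + 12/6.1504 = (σ² + n·σ₀²)/(σ₀²σ²) = 165.1456/(13.2496·6.1504); posterior variance σₙ² = σ₀²σ²/(σ² + n·σ₀²) = 13.2496·6.1504/165.1456 = 0.493445.
Posterior SD = √σₙ² = √(13.2496·6.1504/165.1456) = 0.7025.

0.7025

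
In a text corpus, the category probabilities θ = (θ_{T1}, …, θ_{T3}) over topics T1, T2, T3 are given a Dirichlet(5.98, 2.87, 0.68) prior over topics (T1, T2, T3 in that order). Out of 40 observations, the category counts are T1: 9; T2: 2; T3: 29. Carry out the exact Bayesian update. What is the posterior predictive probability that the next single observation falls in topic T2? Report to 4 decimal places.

0.0983

The Dirichlet prior is conjugate to the Multinomial likelihood: each posterior αⱼ = prior αⱼ + observed count nⱼ.
Posterior concentration: (14.98, 4.87, 29.68), total = 49.53.
P(next = T2 | data) = α_{T2}/Σα = 0.0983.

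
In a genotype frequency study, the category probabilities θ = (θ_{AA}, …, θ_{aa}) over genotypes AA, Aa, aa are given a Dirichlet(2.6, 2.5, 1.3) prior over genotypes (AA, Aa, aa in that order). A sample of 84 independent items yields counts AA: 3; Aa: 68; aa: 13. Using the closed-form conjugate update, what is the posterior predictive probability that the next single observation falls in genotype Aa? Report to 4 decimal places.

The Dirichlet prior is conjugate to the Multinomial likelihood: each posterior αⱼ = prior αⱼ + observed count nⱼ.
Posterior concentration: (5.6, 70.5, 14.3), total = 90.4.
P(next = Aa | data) = α_{Aa}/Σα = 0.7799.

0.7799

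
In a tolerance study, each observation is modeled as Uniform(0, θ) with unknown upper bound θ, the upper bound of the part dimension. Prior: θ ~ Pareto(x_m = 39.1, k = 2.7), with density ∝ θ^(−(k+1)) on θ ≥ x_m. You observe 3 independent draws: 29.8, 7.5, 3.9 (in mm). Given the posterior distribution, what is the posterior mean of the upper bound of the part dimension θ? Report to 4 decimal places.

47.4191

A Pareto(scale x_m, shape k) prior on the upper bound θ of Uniform(0, θ) is conjugate: posterior is Pareto(max(x_m, max xᵢ), k + n).
Sample maximum = 29.8; prior scale x_m = 39.1 → posterior scale = max = 39.1.
Posterior shape = 2.7 + 3 = 5.7.
E[θ|data] = k·x_m/(k−1) = 5.7·39.1/4.7 = 47.4191.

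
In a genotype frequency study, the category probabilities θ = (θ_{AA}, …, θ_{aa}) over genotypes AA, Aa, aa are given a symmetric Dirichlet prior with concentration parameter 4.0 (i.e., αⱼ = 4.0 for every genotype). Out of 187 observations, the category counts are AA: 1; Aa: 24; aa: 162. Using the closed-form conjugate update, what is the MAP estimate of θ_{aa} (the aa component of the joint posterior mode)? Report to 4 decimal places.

The Dirichlet prior is conjugate to the Multinomial likelihood: each posterior αⱼ = prior αⱼ + observed count nⱼ.
Posterior concentration: (5.0, 28.0, 166.0), total = 199.0.
Joint mode component: (α_{aa}−1)/(Σα−K) = 165.0/196.0 = 0.8418.

0.8418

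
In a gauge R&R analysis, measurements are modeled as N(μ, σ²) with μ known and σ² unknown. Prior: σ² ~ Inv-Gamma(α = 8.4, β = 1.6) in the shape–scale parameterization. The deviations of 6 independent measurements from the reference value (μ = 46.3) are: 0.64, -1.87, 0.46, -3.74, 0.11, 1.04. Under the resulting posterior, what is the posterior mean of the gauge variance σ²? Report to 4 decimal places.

1.0769

With known mean μ and an Inverse-Gamma(α, β) prior on σ², the Normal likelihood is conjugate: posterior is Inv-Gamma(α + n/2, β + Σ(xᵢ−μ)²/2).
Σ(xᵢ−μ)² = (0.64)² + (-1.87)² + (0.46)² + (-3.74)² + (0.11)² + (1.04)² = 19.1994.
Posterior: Inv-Gamma(8.4 + 6/2, 1.6 + 19.1994/2) = Inv-Gamma(11.40, 11.19970).
E[σ²|data] = β/(α−1) = 11.19970/10.40 = 1.0769.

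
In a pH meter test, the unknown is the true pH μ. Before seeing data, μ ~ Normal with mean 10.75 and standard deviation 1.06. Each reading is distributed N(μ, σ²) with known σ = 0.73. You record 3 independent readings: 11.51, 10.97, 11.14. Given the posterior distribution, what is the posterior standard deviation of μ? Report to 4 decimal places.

For Normal data with known variance σ², a Normal(μ₀, σ₀²) prior on μ is conjugate. Posterior precision = 1/σ₀² + n/σ²; posterior mean is the precision-weighted average of μ₀ and x̄.
σ₀² = 1.06² = 1.1236, σ² = 0.73² = 0.5329; σ² + n·σ₀² = 0.5329 + 3·1.1236 = 3.9037.
Posterior precision = 1/σ₀² + n/σ² = 1/1.1236 + 3/0.5329 = (σ² + n·σ₀²)/(σ₀²σ²) = 3.9037/(1.1236·0.5329); posterior variance σₙ² = σ₀²σ²/(σ² + n·σ₀²) = 1.1236·0.5329/3.9037 = 0.153384.
Posterior SD = √σₙ² = √(1.1236·0.5329/3.9037) = 0.3916.

0.3916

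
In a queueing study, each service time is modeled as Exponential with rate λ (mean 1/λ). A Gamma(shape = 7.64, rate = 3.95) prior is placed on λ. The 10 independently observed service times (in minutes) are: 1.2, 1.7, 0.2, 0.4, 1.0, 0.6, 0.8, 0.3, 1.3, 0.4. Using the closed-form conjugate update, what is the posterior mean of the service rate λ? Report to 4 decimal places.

With a Gamma(shape α, rate β) prior on the exponential rate λ, the posterior after n observations with total T = Σxᵢ is Gamma(α+n, β+T).
Sum of observations T = 7.9 minutes; n = 10.
Posterior: Gamma(7.64+10, 3.95+7.9) = Gamma(17.64, 11.85).
Posterior mean of λ = α/β = 17.64/11.85 = 1.4886.

1.4886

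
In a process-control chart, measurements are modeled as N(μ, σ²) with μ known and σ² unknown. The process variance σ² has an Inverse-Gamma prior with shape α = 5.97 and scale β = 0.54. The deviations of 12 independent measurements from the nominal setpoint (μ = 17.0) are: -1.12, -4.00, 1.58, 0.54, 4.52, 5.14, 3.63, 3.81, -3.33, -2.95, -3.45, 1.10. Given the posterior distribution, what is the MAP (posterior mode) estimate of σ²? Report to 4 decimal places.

4.9564

With known mean μ and an Inverse-Gamma(α, β) prior on σ², the Normal likelihood is conjugate: posterior is Inv-Gamma(α + n/2, β + Σ(xᵢ−μ)²/2).
Σ(xᵢ−μ)² = (-1.12)² + (-4.00)² + (1.58)² + (0.54)² + (4.52)² + (5.14)² + (3.63)² + (3.81)² + (-3.33)² + (-2.95)² + (-3.45)² + (1.10)² = 127.4893.
Posterior: Inv-Gamma(5.97 + 12/2, 0.54 + 127.4893/2) = Inv-Gamma(11.97, 64.28465).
Mode = β/(α+1) = 64.28465/12.97 = 4.9564.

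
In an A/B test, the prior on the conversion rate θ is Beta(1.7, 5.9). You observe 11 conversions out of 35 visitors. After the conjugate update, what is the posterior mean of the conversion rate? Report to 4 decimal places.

The Beta prior is conjugate to a Binomial/Bernoulli likelihood; the update adds successes to α and failures to β.
Posterior: Beta(α+k, β+n−k) = Beta(1.7+11, 5.9+24) = Beta(12.7, 29.9).
Posterior mean = α/(α+β) = 12.7/42.6 = 0.2981.

0.2981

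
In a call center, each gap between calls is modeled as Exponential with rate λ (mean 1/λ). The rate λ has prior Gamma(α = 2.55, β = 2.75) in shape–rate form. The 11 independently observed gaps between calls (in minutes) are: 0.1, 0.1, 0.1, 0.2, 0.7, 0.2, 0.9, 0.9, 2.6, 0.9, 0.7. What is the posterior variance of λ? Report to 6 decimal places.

With a Gamma(shape α, rate β) prior on the exponential rate λ, the posterior after n observations with total T = Σxᵢ is Gamma(α+n, β+T).
Sum of observations T = 7.4 minutes; n = 11.
Posterior: Gamma(2.55+11, 2.75+7.4) = Gamma(13.55, 10.15).
Var = α/β² = 0.131525.

0.131525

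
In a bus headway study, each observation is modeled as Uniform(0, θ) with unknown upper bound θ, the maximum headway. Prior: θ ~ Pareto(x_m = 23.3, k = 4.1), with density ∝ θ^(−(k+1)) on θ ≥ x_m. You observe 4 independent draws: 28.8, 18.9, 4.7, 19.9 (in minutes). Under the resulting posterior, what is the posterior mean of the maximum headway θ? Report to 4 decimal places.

32.8563

A Pareto(scale x_m, shape k) prior on the upper bound θ of Uniform(0, θ) is conjugate: posterior is Pareto(max(x_m, max xᵢ), k + n).
Sample maximum = 28.8; prior scale x_m = 23.3 → posterior scale = max = 28.8.
Posterior shape = 4.1 + 4 = 8.1.
E[θ|data] = k·x_m/(k−1) = 8.1·28.8/7.1 = 32.8563.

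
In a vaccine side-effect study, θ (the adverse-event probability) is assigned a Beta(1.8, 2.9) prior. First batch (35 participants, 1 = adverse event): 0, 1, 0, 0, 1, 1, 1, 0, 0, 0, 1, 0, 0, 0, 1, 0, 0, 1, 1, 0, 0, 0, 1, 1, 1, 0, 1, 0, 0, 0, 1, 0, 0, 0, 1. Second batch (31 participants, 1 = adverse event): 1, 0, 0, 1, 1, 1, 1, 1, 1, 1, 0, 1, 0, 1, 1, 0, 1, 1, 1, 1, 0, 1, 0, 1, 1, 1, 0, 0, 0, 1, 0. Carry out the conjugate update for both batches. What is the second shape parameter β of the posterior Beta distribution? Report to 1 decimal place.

34.9

The Beta prior is conjugate to a Binomial/Bernoulli likelihood; the update adds successes to α and failures to β.
After batch 1: Beta(1.8+14, 2.9+21) = Beta(15.8, 23.9).
After batch 2: Beta(15.8+20, 23.9+11) = Beta(35.8, 34.9).
Posterior β = 34.9.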